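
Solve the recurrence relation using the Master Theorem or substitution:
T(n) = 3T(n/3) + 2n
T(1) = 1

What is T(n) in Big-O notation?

By Master Theorem: a=3, b=3, f(n)=2n. Since log_3(3) = 1 and f(n) = Θ(n^1), Case 2 applies. T(n) = O(n log n).

Answer: O(n log n)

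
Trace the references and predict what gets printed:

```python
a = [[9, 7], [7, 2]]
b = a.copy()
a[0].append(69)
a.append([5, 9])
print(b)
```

Key concept: shallow copy with nested lists.
Step by step:
`a = [[9, 7], [7, 2]]` → a = [[9, 7], [7, 2]]
`b = a.copy()` → b = [[9, 7], [7, 2]]
`a[0].append(69)` → a = [[9, 7, 69], [7, 2]]; b = [[9, 7, 69], [7, 2]]
`a.append([5, 9])` → a = [[9, 7, 69], [7, 2], [5, 9]]
`print(b)` → prints [[9, 7, 69], [7, 2]]

Answer: [[9, 7, 69], [7, 2]]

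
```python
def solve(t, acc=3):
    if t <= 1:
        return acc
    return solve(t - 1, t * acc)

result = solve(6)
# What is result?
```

Accumulator trace (n, acc): (6, 3) -> (5, 18) -> (4, 90) -> (3, 360) -> (2, 1080) -> (1, 2160) -> return 2160

Answer: 2160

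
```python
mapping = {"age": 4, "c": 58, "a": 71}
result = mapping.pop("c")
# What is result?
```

Trace:
`mapping = {"age": 4, "c": 58, "a": 71}` → mapping = {'age': 4, 'c': 58, 'a': 71}
`result = mapping.pop("c")` → mapping = {'age': 4, 'a': 71}; result = 58
So result = 58

Answer: 58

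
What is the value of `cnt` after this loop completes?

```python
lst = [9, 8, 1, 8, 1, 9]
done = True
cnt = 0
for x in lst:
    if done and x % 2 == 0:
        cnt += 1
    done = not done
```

Count even values at even positions
`cnt` takes the values: 0

Answer: 0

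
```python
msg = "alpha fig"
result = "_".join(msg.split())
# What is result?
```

Trace:
`msg = "alpha fig"` → msg = 'alpha fig'
`result = "_".join(msg.split())` → result = 'alpha_fig'
So result = 'alpha_fig'

Answer: 'alpha_fig'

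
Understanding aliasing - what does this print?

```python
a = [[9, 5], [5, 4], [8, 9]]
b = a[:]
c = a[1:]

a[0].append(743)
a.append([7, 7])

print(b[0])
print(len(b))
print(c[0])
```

Key concept: slice with nested mutation.
Step by step:
`a = [[9, 5], [5, 4], [8, 9]]` → a = [[9, 5], [5, 4], [8, 9]]
`b = a[:]` → b = [[9, 5], [5, 4], [8, 9]]
`c = a[1:]` → c = [[5, 4], [8, 9]]
`a[0].append(743)` → a = [[9, 5, 743], [5, 4], [8, 9]]; b = [[9, 5, 743], [5, 4], [8, 9]]
`a.append([7, 7])` → a = [[9, 5, 743], [5, 4], [8, 9], [7, 7]]
`print(b[0])` → prints [9, 5, 743]
`print(len(b))` → prints 3
`print(c[0])` → prints [5, 4]

Answer:
[9, 5, 743]
3
[5, 4]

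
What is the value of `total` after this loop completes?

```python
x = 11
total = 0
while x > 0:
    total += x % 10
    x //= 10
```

Sum digits of 11
`total` takes the values: 0 → 1 → 2

Answer: 2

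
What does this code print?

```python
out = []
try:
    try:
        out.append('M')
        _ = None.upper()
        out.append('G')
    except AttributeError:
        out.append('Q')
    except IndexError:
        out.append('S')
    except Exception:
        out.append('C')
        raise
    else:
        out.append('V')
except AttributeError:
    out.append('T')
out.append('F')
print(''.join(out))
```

Execution trace: 'M' (inner try body) → 'Q' (inner except AttributeError) → 'F' (after the try/except). Output: MQF

Answer: MQF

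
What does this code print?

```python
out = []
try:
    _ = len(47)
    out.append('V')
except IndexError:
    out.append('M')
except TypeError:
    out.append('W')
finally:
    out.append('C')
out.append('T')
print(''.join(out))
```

Execution trace: 'W' (except TypeError) → 'C' (finally) → 'T' (after the try/except). Output: WCT

Answer: WCT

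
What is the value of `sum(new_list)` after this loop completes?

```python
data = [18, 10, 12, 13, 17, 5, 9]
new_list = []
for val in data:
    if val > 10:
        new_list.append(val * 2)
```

Sum of doubled values > 10
`new_list` takes the values: [] → [36] → [36, 24] → [36, 24, 26] → [36, 24, 26, 34]
So `sum(new_list)` = 120

Answer: 120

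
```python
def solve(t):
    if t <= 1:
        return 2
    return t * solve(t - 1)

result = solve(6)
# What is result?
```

solve(6) = 6 * 5 * 4 * 3 * 2 * 2 = 1440

Answer: 1440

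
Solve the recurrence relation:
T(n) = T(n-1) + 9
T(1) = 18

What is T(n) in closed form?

Unrolling: T(n) = T(1) + 9·(n-1) = 18 + 9(n-1) = 9n + 9.

Answer: T(n) = 9n + 9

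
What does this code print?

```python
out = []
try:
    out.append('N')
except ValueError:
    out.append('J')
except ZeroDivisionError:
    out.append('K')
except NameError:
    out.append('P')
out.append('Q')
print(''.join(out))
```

Execution trace: 'N' (try body, no exception) → 'Q' (after the try/except). Output: NQ

Answer: NQ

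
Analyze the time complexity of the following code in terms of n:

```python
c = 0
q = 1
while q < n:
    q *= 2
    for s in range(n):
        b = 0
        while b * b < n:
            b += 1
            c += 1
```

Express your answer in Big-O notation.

Each loop level contributes: log n × n × √n. Multiplying the contributions gives O(n√n log n).

Answer: O(n√n log n)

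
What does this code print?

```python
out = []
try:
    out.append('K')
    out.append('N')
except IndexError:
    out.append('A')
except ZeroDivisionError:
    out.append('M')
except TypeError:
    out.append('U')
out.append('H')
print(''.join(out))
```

Execution trace: 'K' (try body) → 'N' (try body, no exception) → 'H' (after the try/except). Output: KNH

Answer: KNH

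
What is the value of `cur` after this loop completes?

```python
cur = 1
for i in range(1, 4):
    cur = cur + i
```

Start at 1, add 1 through 3
`cur` takes the values: 1 → 2 → 4 → 7

Answer: 7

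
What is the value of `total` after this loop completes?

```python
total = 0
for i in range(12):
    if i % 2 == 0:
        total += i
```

Sum of even numbers 0 to 11
`total` takes the values: 0 → 2 → 6 → 12 → 20 → 30

Answer: 30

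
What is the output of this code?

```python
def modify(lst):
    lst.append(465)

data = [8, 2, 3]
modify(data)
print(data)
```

Key concept: function modifies passed list.
Step by step:
`data = [8, 2, 3]` → data = [8, 2, 3]
`modify(data)` → data = [8, 2, 3, 465]
`print(data)` → prints [8, 2, 3, 465]

Answer: [8, 2, 3, 465]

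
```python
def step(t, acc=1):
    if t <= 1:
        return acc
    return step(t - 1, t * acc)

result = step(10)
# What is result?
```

Accumulator trace (n, acc): (10, 1) -> (9, 10) -> (8, 90) -> (7, 720) -> (6, 5040) -> (5, 30240) -> (4, 151200) -> (3, 604800) -> (2, 1814400) -> (1, 3628800) -> return 3628800

Answer: 3628800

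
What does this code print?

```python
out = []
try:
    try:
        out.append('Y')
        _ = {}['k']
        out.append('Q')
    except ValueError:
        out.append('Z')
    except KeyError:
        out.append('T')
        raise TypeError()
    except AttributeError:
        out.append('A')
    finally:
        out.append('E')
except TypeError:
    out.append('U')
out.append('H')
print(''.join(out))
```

Execution trace: 'Y' (inner try body) → 'T' (inner except KeyError) → 'E' (inner finally) → 'U' (outer except TypeError) → 'H' (after the try/except). Output: YTEUH

Answer: YTEUH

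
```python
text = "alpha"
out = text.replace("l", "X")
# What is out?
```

Trace:
`text = "alpha"` → text = 'alpha'
`out = text.replace("l", "X")` → out = 'aXpha'
So out = 'aXpha'

Answer: 'aXpha'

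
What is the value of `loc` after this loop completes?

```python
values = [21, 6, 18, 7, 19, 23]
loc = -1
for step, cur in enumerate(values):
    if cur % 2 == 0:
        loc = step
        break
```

First even number index in [21, 6, 18, 7, 19, 23]
`loc` takes the values: -1 → 1

Answer: 1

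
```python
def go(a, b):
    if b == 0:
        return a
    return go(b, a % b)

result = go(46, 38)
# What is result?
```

go(46, 38) -> go(38, 8) -> go(8, 6) -> go(6, 2) -> go(2, 0) -> 2

Answer: 2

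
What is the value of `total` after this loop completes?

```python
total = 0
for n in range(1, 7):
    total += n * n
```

Sum of squares 1² to 6² = 91
`total` takes the values: 0 → 1 → 5 → 14 → 30 → 55 → 91

Answer: 91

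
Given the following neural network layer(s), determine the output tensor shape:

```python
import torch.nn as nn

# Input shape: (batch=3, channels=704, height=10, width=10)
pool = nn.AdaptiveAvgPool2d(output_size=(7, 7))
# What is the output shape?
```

Input: (3, 704, 10, 10) -> Output: (3, 704, 7, 7)

Answer: (3, 704, 7, 7)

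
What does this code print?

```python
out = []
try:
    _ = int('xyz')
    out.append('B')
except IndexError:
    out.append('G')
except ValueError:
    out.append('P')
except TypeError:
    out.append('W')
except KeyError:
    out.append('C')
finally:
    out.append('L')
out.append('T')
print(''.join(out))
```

Execution trace: 'P' (except ValueError) → 'L' (finally) → 'T' (after the try/except). Output: PLT

Answer: PLT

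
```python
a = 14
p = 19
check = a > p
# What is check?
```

Trace:
`a = 14` → a = 14
`p = 19` → p = 19
`check = a > p` → check = False
So check = False

Answer: False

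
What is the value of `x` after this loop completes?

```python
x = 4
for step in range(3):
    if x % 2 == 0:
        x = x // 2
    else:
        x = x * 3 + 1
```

Collatz-style transformation from 4
`x` takes the values: 4 → 2 → 1 → 4

Answer: 4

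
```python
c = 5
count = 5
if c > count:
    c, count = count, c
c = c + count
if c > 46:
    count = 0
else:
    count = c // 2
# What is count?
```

Trace:
`c = 5` → c = 5
`count = 5` → count = 5
`if c > count: ...` → c > count is False → no variable changes
`c = c + count` → c = 10
`if c > 46: ...` → c > 46 is False, take else branch → no variable changes
So count = 5

Answer: 5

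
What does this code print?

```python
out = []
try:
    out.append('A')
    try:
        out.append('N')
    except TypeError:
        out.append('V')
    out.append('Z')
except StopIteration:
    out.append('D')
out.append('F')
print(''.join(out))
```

Execution trace: 'A' (try body) → 'N' (inner try body, no exception) → 'Z' (try body, no exception) → 'F' (after the try/except). Output: ANZF

Answer: ANZF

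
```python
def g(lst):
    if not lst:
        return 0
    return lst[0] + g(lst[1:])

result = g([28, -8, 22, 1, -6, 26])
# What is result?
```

28 + (-8) + 22 + 1 + (-6) + 26 + 0 = 63

Answer: 63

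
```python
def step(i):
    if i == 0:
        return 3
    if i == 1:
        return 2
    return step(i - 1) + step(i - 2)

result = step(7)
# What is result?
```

Build up from base cases: step(0)=3, step(1)=2, step(2)=5, step(3)=7, step(4)=12, step(5)=19, step(6)=31, ..., step(7)=50

Answer: 50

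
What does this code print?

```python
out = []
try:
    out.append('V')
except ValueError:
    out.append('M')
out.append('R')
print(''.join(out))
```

Execution trace: 'V' (try body, no exception) → 'R' (after the try/except). Output: VR

Answer: VR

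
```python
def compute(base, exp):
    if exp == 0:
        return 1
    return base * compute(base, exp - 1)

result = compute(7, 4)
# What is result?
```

compute(7, 4) = 7 * 7 * 7 * 7 = 2401

Answer: 2401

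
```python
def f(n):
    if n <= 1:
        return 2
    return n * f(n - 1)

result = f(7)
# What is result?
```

f(7) = 7 * 6 * 5 * 4 * 3 * 2 * 2 = 10080

Answer: 10080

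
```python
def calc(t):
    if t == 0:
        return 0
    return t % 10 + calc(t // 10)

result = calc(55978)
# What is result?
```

Sum of digits of 55978: 8 + 7 + 9 + 5 + 5 = 34

Answer: 34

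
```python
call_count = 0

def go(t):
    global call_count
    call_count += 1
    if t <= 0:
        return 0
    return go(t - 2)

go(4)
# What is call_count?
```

Linear recursion stepping by 2: 3 calls from t=4 down to ≤0.

Answer: 3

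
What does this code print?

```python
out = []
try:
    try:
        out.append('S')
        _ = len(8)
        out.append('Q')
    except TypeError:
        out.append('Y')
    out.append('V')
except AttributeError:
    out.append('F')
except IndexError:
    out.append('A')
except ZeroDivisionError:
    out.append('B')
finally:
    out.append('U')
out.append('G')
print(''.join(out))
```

Execution trace: 'S' (inner try body) → 'Y' (inner except TypeError) → 'V' (try body, no exception) → 'U' (finally) → 'G' (after the try/except). Output: SYVUG

Answer: SYVUG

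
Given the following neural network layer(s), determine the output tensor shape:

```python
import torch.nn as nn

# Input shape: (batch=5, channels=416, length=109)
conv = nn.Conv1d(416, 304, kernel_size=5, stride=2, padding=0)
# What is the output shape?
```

Input: (5, 416, 109) -> Output: (5, 304, 53)

Answer: (5, 304, 53)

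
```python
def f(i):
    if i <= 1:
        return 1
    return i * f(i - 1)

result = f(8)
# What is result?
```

f(8) = 8 * 7 * 6 * 5 * 4 * 3 * 2 * 1 = 40320

Answer: 40320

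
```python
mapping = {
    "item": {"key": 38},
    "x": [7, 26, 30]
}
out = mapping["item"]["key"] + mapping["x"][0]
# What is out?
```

Trace:
`mapping = { ...` → mapping = {'item': {'key': 38}, 'x': [7, 26, 30]}
`out = mapping["item"]["key"] + mapping["x"][0]` → out = 45
So out = 45

Answer: 45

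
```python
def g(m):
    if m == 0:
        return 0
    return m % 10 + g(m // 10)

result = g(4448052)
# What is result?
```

Sum of digits of 4448052: 2 + 5 + 0 + 8 + 4 + 4 + 4 = 27

Answer: 27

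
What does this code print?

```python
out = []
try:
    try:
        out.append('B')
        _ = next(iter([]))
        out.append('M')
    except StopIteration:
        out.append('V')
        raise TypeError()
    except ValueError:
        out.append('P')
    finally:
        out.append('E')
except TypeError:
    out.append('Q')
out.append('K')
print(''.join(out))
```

Execution trace: 'B' (inner try body) → 'V' (inner except StopIteration) → 'E' (inner finally) → 'Q' (outer except TypeError) → 'K' (after the try/except). Output: BVEQK

Answer: BVEQK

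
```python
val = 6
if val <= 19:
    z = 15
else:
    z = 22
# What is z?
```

Trace:
`val = 6` → val = 6
`if val <= 19: ...` → val <= 19 is True → z = 15
So z = 15

Answer: 15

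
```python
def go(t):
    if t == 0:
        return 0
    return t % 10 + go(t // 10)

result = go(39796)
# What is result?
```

Sum of digits of 39796: 6 + 9 + 7 + 9 + 3 = 34

Answer: 34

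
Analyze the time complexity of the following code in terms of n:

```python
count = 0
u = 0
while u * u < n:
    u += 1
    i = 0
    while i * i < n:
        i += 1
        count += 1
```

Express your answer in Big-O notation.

Each loop level contributes: √n × √n. Multiplying the contributions gives O(n).

Answer: O(n)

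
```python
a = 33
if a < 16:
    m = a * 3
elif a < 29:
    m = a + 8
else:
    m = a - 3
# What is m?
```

Trace:
`a = 33` → a = 33
`if a < 16: ...` → a < 16 is False, a < 29 is False, take else branch → m = 30
So m = 30

Answer: 30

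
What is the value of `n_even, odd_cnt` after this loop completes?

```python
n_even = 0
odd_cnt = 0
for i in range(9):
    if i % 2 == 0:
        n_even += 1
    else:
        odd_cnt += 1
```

Count evens and odds in range(9)
`n_even, odd_cnt` takes the values: (0, 0) → (1, 0) → (1, 1) → (2, 1) → (2, 2) → (3, 2) → (3, 3) → (4, 3) → (4, 4) → (5, 4)

Answer: 5, 4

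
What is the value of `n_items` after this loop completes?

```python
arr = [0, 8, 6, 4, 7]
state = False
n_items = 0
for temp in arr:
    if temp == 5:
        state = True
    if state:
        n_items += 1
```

Count elements after first 5 in [0, 8, 6, 4, 7]
`n_items` takes the values: 0

Answer: 0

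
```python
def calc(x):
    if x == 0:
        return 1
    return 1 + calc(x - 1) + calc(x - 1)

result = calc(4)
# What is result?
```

calc(x) = 1 + 2·calc(x-1), calc(0)=1. Closed form: (1+1)·2^4 - 1 = 31.

Answer: 31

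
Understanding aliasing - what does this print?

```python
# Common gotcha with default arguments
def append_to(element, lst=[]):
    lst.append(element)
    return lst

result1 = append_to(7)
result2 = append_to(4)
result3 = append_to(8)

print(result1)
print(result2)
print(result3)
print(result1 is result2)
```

Key concept: mutable default argument gotcha.
Step by step:
`result1 = append_to(7)` → result1 = [7]
`result2 = append_to(4)` → result1 = [7, 4] (same object as result2); result2 = [7, 4] (same object as result1)
`result3 = append_to(8)` → result1 = [7, 4, 8] (same object as result2, result3); result2 = [7, 4, 8] (same object as result1, result3); result3 = [7, 4, 8] (same object as result1, result2)
`print(result1)` → prints [7, 4, 8]
`print(result2)` → prints [7, 4, 8]
`print(result3)` → prints [7, 4, 8]
`print(result1 is result2)` → prints True

Answer:
[7, 4, 8]
[7, 4, 8]
[7, 4, 8]
True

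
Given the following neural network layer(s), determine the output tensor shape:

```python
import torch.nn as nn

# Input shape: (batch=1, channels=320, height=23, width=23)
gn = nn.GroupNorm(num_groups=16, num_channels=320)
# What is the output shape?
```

Input: (1, 320, 23, 23) -> Output: (1, 320, 23, 23)

Answer: (1, 320, 23, 23)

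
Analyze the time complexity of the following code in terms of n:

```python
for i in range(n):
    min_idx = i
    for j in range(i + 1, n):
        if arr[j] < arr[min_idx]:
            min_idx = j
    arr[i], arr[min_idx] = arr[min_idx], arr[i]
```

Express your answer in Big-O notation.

This is Selection sort. Time complexity: O(n²).

Answer: O(n²)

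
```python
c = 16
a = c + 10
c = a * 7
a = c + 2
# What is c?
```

Trace:
`c = 16` → c = 16
`a = c + 10` → a = 26
`c = a * 7` → c = 182
`a = c + 2` → a = 184
So c = 182

Answer: 182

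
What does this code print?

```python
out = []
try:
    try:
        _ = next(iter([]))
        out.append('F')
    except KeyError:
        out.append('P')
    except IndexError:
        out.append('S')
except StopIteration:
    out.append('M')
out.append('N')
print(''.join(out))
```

Execution trace: 'M' (outer except StopIteration) → 'N' (after the try/except). Output: MN

Answer: MN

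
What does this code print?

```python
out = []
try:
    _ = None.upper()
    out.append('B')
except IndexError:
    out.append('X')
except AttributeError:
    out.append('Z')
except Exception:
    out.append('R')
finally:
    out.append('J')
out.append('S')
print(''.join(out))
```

Execution trace: 'Z' (except AttributeError) → 'J' (finally) → 'S' (after the try/except). Output: ZJS

Answer: ZJS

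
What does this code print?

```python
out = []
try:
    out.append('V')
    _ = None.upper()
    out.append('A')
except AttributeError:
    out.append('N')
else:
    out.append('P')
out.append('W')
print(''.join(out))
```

Execution trace: 'V' (try body) → 'N' (except AttributeError) → 'W' (after the try/except). Output: VNW

Answer: VNW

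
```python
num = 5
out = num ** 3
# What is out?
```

Trace:
`num = 5` → num = 5
`out = num ** 3` → out = 125
So out = 125

Answer: 125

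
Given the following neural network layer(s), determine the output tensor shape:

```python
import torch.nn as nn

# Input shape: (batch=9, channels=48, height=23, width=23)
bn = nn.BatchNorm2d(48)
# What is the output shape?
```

Input: (9, 48, 23, 23) -> Output: (9, 48, 23, 23)

Answer: (9, 48, 23, 23)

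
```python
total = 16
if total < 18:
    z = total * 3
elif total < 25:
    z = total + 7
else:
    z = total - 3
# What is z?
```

Trace:
`total = 16` → total = 16
`if total < 18: ...` → total < 18 is True → z = 48
So z = 48

Answer: 48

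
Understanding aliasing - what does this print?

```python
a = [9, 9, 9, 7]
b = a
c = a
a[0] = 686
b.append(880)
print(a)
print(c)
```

Key concept: multiple aliases.
Step by step:
`a = [9, 9, 9, 7]` → a = [9, 9, 9, 7]
`b = a` → b = [9, 9, 9, 7] (same object as a)
`c = a` → c = [9, 9, 9, 7] (same object as a, b)
`a[0] = 686` → a = [686, 9, 9, 7] (same object as b, c); b = [686, 9, 9, 7] (same object as a, c); c = [686, 9, 9, 7] (same object as a, b)
`b.append(880)` → a = [686, 9, 9, 7, 880] (same object as b, c); b = [686, 9, 9, 7, 880] (same object as a, c); c = [686, 9, 9, 7, 880] (same object as a, b)
`print(a)` → prints [686, 9, 9, 7, 880]
`print(c)` → prints [686, 9, 9, 7, 880]

Answer:
[686, 9, 9, 7, 880]
[686, 9, 9, 7, 880]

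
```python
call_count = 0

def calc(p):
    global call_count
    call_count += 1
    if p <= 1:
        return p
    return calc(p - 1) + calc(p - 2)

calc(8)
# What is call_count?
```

Calls(p) = 1 + Calls(p-1) + Calls(p-2); Calls(0)=Calls(1)=1. For p=8 this gives 67.

Answer: 67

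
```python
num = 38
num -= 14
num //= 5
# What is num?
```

Trace:
`num = 38` → num = 38
`num -= 14` → num = 24
`num //= 5` → num = 4
So num = 4

Answer: 4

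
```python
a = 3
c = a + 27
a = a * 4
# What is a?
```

Trace:
`a = 3` → a = 3
`c = a + 27` → c = 30
`a = a * 4` → a = 12
So a = 12

Answer: 12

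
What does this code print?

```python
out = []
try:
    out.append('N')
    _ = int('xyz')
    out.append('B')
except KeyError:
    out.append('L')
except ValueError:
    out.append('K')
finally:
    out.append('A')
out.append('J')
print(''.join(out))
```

Execution trace: 'N' (try body) → 'K' (except ValueError) → 'A' (finally) → 'J' (after the try/except). Output: NKAJ

Answer: NKAJ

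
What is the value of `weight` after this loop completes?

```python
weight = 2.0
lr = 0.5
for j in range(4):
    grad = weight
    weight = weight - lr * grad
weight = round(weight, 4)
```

Gradient descent: w = 2.0 * (1 - 0.5)^4
`weight` takes the values: 2.0 → 1.0 → 0.5 → 0.25 → 0.125

Answer: 0.125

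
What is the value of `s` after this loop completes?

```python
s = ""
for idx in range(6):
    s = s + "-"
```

Repeat '-' 6 times
`s` takes the values: "" → "-" → "--" → "---" → "----" → "-----" → "------"

Answer: "------"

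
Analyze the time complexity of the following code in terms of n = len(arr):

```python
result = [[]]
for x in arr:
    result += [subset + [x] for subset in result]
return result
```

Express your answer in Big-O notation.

This is subset (power-set) generation — 2^n subsets, each materialised as a list of up to n elements. Time complexity: O(n · 2^n).

Answer: O(n · 2^n)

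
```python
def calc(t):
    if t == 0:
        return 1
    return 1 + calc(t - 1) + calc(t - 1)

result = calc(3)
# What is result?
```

calc(t) = 1 + 2·calc(t-1), calc(0)=1. Closed form: (1+1)·2^3 - 1 = 15.

Answer: 15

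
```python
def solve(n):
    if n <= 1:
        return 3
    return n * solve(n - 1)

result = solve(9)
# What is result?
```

solve(9) = 9 * 8 * 7 * 6 * 5 * 4 * 3 * 2 * 3 = 1088640

Answer: 1088640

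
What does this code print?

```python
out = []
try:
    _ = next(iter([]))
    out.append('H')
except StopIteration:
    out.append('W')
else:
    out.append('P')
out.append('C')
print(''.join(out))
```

Execution trace: 'W' (except StopIteration) → 'C' (after the try/except). Output: WC

Answer: WC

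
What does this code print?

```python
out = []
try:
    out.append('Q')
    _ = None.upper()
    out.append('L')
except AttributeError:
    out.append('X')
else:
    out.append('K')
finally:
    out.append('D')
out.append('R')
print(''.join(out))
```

Execution trace: 'Q' (try body) → 'X' (except AttributeError) → 'D' (finally) → 'R' (after the try/except). Output: QXDR

Answer: QXDR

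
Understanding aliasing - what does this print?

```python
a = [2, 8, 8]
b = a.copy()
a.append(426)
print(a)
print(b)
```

Key concept: list.copy() creates independent copy.
Step by step:
`a = [2, 8, 8]` → a = [2, 8, 8]
`b = a.copy()` → b = [2, 8, 8]
`a.append(426)` → a = [2, 8, 8, 426]
`print(a)` → prints [2, 8, 8, 426]
`print(b)` → prints [2, 8, 8]

Answer:
[2, 8, 8, 426]
[2, 8, 8]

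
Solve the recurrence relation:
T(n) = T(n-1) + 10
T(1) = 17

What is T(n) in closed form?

Unrolling: T(n) = T(1) + 10·(n-1) = 17 + 10(n-1) = 10n + 7.

Answer: T(n) = 10n + 7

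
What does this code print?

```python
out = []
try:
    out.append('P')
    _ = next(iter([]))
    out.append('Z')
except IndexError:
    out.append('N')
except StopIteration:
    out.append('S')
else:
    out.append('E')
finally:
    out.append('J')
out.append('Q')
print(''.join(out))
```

Execution trace: 'P' (try body) → 'S' (except StopIteration) → 'J' (finally) → 'Q' (after the try/except). Output: PSJQ

Answer: PSJQ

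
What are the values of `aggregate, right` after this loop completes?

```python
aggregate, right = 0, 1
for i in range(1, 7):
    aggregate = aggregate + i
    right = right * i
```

Sum and factorial of 1 to 6
`aggregate, right` takes the values: (0, 1) → (1, 1) → (3, 1) → (3, 2) → (6, 2) → (6, 6) → (10, 6) → (10, 24) → (15, 24) → (15, 120) → (21, 120) → (21, 720)

Answer: 21, 720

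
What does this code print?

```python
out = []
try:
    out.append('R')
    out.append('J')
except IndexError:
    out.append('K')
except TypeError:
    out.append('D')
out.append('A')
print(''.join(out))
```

Execution trace: 'R' (try body) → 'J' (try body, no exception) → 'A' (after the try/except). Output: RJA

Answer: RJA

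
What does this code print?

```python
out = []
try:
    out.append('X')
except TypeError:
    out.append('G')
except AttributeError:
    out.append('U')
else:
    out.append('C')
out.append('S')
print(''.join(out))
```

Execution trace: 'X' (try body, no exception) → 'C' (else) → 'S' (after the try/except). Output: XCS

Answer: XCS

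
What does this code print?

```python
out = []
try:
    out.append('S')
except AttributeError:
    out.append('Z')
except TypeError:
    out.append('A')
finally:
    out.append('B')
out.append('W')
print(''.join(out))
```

Execution trace: 'S' (try body, no exception) → 'B' (finally) → 'W' (after the try/except). Output: SBW

Answer: SBW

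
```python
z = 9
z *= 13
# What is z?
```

Trace:
`z = 9` → z = 9
`z *= 13` → z = 117
So z = 117

Answer: 117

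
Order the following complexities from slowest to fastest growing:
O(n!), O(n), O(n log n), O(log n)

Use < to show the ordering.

Ordered by growth rate: O(log n) < O(n) < O(n log n) < O(n!)

Answer: O(log n) < O(n) < O(n log n) < O(n!)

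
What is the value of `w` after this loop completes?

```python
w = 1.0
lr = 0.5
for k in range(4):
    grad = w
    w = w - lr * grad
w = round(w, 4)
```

Gradient descent: w = 1.0 * (1 - 0.5)^4
`w` takes the values: 1.0 → 0.5 → 0.25 → 0.125 → 0.0625

Answer: 0.0625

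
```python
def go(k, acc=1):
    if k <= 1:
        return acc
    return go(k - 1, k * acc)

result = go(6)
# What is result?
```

Accumulator trace (n, acc): (6, 1) -> (5, 6) -> (4, 30) -> (3, 120) -> (2, 360) -> (1, 720) -> return 720

Answer: 720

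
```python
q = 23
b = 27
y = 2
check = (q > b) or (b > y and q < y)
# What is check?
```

Trace:
`q = 23` → q = 23
`b = 27` → b = 27
`y = 2` → y = 2
`check = (q > b) or (b > y and q < y)` → check = False
So check = False

Answer: False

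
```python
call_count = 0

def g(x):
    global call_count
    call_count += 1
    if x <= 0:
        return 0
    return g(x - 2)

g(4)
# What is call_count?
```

Linear recursion stepping by 2: 3 calls from x=4 down to ≤0.

Answer: 3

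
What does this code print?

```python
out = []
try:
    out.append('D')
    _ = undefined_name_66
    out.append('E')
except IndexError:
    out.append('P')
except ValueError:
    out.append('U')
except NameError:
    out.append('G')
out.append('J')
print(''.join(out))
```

Execution trace: 'D' (try body) → 'G' (except NameError) → 'J' (after the try/except). Output: DGJ

Answer: DGJ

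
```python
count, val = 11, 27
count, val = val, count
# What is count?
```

Trace:
`count, val = 11, 27` → count = 11; val = 27
`count, val = val, count` → count = 27; val = 11
So count = 27

Answer: 27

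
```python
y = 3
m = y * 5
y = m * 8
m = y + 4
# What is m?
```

Trace:
`y = 3` → y = 3
`m = y * 5` → m = 15
`y = m * 8` → y = 120
`m = y + 4` → m = 124
So m = 124

Answer: 124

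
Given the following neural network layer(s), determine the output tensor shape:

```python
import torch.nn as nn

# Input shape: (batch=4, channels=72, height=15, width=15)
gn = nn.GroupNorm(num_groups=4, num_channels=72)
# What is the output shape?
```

Input: (4, 72, 15, 15) -> Output: (4, 72, 15, 15)

Answer: (4, 72, 15, 15)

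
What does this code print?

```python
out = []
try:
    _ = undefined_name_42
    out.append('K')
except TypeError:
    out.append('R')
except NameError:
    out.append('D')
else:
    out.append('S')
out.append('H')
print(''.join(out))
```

Execution trace: 'D' (except NameError) → 'H' (after the try/except). Output: DH

Answer: DH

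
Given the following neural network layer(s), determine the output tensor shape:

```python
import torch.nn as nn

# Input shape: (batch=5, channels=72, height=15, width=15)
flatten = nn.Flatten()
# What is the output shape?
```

Input: (5, 72, 15, 15) -> Output: (5, 16200)

Answer: (5, 16200)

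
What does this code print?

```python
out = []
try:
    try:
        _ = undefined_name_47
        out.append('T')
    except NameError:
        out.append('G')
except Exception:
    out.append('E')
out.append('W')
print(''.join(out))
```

Execution trace: 'G' (inner except NameError) → 'W' (after the try/except). Output: GW

Answer: GW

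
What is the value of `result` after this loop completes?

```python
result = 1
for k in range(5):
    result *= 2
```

2^5 = 32
`result` takes the values: 1 → 2 → 4 → 8 → 16 → 32

Answer: 32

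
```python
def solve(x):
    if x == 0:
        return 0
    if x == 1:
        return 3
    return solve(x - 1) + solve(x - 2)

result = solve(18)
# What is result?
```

Build up from base cases: solve(0)=0, solve(1)=3, solve(2)=3, solve(3)=6, solve(4)=9, solve(5)=15, solve(6)=24, ..., solve(18)=7752

Answer: 7752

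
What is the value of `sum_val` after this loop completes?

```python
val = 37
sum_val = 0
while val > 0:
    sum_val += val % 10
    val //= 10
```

Sum digits of 37
`sum_val` takes the values: 0 → 7 → 10

Answer: 10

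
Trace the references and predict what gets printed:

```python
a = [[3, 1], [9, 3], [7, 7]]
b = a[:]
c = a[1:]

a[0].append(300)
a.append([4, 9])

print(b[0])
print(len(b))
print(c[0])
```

Key concept: slice with nested mutation.
Step by step:
`a = [[3, 1], [9, 3], [7, 7]]` → a = [[3, 1], [9, 3], [7, 7]]
`b = a[:]` → b = [[3, 1], [9, 3], [7, 7]]
`c = a[1:]` → c = [[9, 3], [7, 7]]
`a[0].append(300)` → a = [[3, 1, 300], [9, 3], [7, 7]]; b = [[3, 1, 300], [9, 3], [7, 7]]
`a.append([4, 9])` → a = [[3, 1, 300], [9, 3], [7, 7], [4, 9]]
`print(b[0])` → prints [3, 1, 300]
`print(len(b))` → prints 3
`print(c[0])` → prints [9, 3]

Answer:
[3, 1, 300]
3
[9, 3]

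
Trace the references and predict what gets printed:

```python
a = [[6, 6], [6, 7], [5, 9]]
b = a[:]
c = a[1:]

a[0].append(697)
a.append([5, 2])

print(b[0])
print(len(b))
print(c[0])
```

Key concept: slice with nested mutation.
Step by step:
`a = [[6, 6], [6, 7], [5, 9]]` → a = [[6, 6], [6, 7], [5, 9]]
`b = a[:]` → b = [[6, 6], [6, 7], [5, 9]]
`c = a[1:]` → c = [[6, 7], [5, 9]]
`a[0].append(697)` → a = [[6, 6, 697], [6, 7], [5, 9]]; b = [[6, 6, 697], [6, 7], [5, 9]]
`a.append([5, 2])` → a = [[6, 6, 697], [6, 7], [5, 9], [5, 2]]
`print(b[0])` → prints [6, 6, 697]
`print(len(b))` → prints 3
`print(c[0])` → prints [6, 7]

Answer:
[6, 6, 697]
3
[6, 7]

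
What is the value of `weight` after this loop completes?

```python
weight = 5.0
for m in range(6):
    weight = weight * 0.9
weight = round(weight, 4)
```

Exponential decay: 5.0 * 0.9^6
`weight` takes the values: 5.0 → 4.5 → 4.05 → 3.645 → 3.2805 → 2.95245 → 2.657205 → 2.6572

Answer: 2.6572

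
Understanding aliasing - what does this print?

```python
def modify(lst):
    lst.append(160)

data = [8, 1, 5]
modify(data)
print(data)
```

Key concept: function modifies passed list.
Step by step:
`data = [8, 1, 5]` → data = [8, 1, 5]
`modify(data)` → data = [8, 1, 5, 160]
`print(data)` → prints [8, 1, 5, 160]

Answer: [8, 1, 5, 160]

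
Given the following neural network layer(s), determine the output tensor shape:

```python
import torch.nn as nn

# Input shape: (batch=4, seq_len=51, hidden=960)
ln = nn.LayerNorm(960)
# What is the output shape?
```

Input: (4, 51, 960) -> Output: (4, 51, 960)

Answer: (4, 51, 960)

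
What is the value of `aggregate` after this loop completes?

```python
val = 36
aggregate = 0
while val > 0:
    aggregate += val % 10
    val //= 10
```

Sum digits of 36
`aggregate` takes the values: 0 → 6 → 9

Answer: 9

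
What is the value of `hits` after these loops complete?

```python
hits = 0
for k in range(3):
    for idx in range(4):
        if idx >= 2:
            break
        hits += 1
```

Inner breaks at 2, outer runs 3 times
`hits` takes the values: 0 → 1 → 2 → 3 → 4 → 5 → 6

Answer: 6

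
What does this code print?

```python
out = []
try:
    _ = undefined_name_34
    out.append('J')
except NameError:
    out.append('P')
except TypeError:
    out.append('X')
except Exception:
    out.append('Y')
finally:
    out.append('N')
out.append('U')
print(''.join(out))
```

Execution trace: 'P' (except NameError) → 'N' (finally) → 'U' (after the try/except). Output: PNU

Answer: PNU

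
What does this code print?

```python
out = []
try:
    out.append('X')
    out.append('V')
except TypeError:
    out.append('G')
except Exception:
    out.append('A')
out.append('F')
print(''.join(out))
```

Execution trace: 'X' (try body) → 'V' (try body, no exception) → 'F' (after the try/except). Output: XVF

Answer: XVF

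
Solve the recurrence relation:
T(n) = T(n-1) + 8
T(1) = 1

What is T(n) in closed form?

Unrolling: T(n) = T(1) + 8·(n-1) = 1 + 8(n-1) = 8n - 7.

Answer: T(n) = 8n - 7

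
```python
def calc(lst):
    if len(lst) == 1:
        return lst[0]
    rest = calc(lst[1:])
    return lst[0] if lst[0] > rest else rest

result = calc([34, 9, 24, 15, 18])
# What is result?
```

Recursive max over [34, 9, 24, 15, 18] = 34

Answer: 34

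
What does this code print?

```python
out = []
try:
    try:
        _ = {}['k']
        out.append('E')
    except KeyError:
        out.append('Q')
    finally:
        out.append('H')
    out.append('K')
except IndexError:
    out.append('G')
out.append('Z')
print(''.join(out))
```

Execution trace: 'Q' (inner except KeyError) → 'H' (inner finally) → 'K' (try body, no exception) → 'Z' (after the try/except). Output: QHKZ

Answer: QHKZ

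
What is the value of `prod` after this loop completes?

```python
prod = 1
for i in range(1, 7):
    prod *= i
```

6! = 720
`prod` takes the values: 1 → 2 → 6 → 24 → 120 → 720

Answer: 720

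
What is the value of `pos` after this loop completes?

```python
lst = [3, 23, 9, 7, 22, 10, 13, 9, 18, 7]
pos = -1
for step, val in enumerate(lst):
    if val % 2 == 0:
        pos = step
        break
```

First even number index in [3, 23, 9, 7, 22, 10, 13, 9, 18, 7]
`pos` takes the values: -1 → 4

Answer: 4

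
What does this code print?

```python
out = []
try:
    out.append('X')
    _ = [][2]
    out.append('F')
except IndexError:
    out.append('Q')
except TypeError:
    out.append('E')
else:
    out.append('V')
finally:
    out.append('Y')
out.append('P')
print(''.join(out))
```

Execution trace: 'X' (try body) → 'Q' (except IndexError) → 'Y' (finally) → 'P' (after the try/except). Output: XQYP

Answer: XQYP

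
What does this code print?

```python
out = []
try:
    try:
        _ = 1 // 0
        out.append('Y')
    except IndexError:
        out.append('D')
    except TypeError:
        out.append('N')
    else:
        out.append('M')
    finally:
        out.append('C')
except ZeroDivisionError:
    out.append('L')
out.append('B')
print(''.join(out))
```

Execution trace: 'C' (finally) → 'L' (outer except ZeroDivisionError) → 'B' (after the try/except). Output: CLB

Answer: CLB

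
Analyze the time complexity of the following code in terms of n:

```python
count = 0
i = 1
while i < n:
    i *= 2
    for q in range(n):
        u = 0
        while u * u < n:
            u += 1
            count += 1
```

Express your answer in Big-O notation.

Each loop level contributes: log n × n × √n. Multiplying the contributions gives O(n√n log n).

Answer: O(n√n log n)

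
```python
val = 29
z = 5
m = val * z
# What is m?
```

Trace:
`val = 29` → val = 29
`z = 5` → z = 5
`m = val * z` → m = 145
So m = 145

Answer: 145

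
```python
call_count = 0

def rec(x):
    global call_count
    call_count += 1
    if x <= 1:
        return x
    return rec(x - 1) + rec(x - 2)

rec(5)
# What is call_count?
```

Calls(x) = 1 + Calls(x-1) + Calls(x-2); Calls(0)=Calls(1)=1. For x=5 this gives 15.

Answer: 15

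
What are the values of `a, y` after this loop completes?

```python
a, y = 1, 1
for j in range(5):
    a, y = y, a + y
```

Fibonacci: after 5 iterations
`a, y` takes the values: (1, 1) → (1, 2) → (2, 3) → (3, 5) → (5, 8) → (8, 13)

Answer: 8, 13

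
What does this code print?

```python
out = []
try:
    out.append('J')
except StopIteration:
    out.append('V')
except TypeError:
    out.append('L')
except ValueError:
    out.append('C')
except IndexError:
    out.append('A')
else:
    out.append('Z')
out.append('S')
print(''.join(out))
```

Execution trace: 'J' (try body, no exception) → 'Z' (else) → 'S' (after the try/except). Output: JZS

Answer: JZS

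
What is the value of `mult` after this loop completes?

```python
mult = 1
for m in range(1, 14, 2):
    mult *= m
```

Product of 1, 3, 5, ... up to 13
`mult` takes the values: 1 → 3 → 15 → 105 → 945 → 10395 → 135135

Answer: 135135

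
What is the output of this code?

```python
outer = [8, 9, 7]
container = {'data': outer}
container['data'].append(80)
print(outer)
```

Key concept: dict holds reference to list.
Step by step:
`outer = [8, 9, 7]` → outer = [8, 9, 7]
`container = {'data': outer}` → container = {'data': [8, 9, 7]}
`container['data'].append(80)` → outer = [8, 9, 7, 80]; container = {'data': [8, 9, 7, 80]}
`print(outer)` → prints [8, 9, 7, 80]

Answer: [8, 9, 7, 80]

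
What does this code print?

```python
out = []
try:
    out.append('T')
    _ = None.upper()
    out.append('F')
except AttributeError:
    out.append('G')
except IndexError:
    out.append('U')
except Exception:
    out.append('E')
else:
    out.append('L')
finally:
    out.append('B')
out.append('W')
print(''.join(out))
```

Execution trace: 'T' (try body) → 'G' (except AttributeError) → 'B' (finally) → 'W' (after the try/except). Output: TGBW

Answer: TGBW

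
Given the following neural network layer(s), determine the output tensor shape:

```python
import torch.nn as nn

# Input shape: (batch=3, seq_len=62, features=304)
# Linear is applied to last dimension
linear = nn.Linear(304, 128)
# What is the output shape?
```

Input: (3, 62, 304) -> Output: (3, 62, 128)

Answer: (3, 62, 128)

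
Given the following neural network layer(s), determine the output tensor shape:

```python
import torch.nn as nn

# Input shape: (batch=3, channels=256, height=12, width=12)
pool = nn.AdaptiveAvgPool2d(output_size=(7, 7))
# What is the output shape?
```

Input: (3, 256, 12, 12) -> Output: (3, 256, 7, 7)

Answer: (3, 256, 7, 7)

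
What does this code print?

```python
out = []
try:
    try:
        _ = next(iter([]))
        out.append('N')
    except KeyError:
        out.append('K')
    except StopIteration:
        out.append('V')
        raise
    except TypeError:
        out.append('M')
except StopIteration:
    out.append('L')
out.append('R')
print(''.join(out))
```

Execution trace: 'V' (inner except StopIteration) → 'L' (outer except StopIteration) → 'R' (after the try/except). Output: VLR

Answer: VLR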